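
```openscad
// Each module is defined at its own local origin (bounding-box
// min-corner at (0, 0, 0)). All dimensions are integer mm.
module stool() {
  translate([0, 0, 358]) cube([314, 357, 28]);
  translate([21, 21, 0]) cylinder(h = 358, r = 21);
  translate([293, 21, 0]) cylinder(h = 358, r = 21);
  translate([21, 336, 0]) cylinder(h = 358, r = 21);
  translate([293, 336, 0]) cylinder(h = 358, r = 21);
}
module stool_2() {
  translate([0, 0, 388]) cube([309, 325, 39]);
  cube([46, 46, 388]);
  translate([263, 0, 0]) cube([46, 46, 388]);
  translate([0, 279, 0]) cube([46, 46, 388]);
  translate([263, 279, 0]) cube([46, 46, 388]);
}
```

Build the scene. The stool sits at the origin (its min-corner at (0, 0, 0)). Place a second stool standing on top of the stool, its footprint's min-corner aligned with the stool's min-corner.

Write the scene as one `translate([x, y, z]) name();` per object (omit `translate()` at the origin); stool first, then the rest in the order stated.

stool();
translate([0, 0, 386]) stool_2();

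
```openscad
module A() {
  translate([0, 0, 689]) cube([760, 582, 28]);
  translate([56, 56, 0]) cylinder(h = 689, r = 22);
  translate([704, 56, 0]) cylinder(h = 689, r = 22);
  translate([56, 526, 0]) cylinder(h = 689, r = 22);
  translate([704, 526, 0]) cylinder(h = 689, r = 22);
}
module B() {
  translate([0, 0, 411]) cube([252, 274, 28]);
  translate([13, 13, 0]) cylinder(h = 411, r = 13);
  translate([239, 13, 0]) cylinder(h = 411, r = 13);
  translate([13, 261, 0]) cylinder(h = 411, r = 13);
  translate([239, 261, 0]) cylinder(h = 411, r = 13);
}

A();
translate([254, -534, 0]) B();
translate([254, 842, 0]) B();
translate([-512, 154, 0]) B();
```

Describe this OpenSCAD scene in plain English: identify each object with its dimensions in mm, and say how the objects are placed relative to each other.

A is a table with a 760×582 mm rectangular top, 28 mm thick, top surface at z = 717 mm, supported by four round legs of 44 mm diameter, each leg's bounding box inset 34 mm from the nearest pair of top edges, running from the floor.

B is a four-legged stool. The seat is 252×274 mm, 28 mm thick, top at z = 439 mm. It stands on four round legs, each 26 mm in diameter, from z = 0 to the seat underside, each leg's axis is inset half a diameter from the nearest pair of seat edges (so the leg's bounding box is flush with the corner).

Three stools sit around the table at the −y, +y, −x sides.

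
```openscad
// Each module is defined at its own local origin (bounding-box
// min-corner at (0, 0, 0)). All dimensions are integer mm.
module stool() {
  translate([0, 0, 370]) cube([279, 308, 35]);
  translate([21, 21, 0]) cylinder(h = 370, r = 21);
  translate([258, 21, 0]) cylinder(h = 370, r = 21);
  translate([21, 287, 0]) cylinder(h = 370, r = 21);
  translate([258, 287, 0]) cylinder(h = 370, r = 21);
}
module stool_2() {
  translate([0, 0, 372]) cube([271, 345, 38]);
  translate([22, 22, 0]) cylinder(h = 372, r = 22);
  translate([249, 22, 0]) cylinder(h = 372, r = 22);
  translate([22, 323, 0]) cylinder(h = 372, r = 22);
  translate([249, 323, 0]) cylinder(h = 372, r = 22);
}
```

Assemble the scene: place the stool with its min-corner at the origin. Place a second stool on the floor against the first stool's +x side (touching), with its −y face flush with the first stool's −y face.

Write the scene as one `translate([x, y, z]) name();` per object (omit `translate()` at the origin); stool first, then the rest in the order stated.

stool();
translate([279, 0, 0]) stool_2();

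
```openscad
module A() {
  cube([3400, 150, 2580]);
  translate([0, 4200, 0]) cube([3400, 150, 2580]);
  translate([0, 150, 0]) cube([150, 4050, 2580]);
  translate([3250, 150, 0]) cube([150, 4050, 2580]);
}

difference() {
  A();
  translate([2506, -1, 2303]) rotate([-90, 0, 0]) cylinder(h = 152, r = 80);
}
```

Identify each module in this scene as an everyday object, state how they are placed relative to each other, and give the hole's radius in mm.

The subtracted cylinder has r = 80 mm.

A is a house frame. The house frame has a circular hole through its front wall. The hole's radius is 80 mm.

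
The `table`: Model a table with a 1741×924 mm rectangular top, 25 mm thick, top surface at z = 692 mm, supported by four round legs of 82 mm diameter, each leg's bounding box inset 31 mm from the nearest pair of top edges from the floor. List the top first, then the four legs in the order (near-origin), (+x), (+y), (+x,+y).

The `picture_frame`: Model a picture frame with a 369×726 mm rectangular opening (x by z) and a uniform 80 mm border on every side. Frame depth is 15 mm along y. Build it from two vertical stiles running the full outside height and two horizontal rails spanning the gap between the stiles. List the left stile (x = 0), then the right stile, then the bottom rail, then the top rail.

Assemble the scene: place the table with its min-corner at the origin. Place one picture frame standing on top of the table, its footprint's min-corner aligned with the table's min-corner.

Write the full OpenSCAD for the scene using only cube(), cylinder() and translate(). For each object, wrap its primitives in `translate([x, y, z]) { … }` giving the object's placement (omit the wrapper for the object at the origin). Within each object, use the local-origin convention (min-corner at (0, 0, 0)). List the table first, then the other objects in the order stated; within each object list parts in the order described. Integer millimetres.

translate([0, 0, 667]) cube([1741, 924, 25]);
translate([72, 72, 0]) cylinder(h = 667, r = 41);
translate([1669, 72, 0]) cylinder(h = 667, r = 41);
translate([72, 852, 0]) cylinder(h = 667, r = 41);
translate([1669, 852, 0]) cylinder(h = 667, r = 41);
translate([0, 0, 692]) {
  cube([80, 15, 886]);
  translate([449, 0, 0]) cube([80, 15, 886]);
  translate([80, 0, 0]) cube([369, 15, 80]);
  translate([80, 0, 806]) cube([369, 15, 80]);
}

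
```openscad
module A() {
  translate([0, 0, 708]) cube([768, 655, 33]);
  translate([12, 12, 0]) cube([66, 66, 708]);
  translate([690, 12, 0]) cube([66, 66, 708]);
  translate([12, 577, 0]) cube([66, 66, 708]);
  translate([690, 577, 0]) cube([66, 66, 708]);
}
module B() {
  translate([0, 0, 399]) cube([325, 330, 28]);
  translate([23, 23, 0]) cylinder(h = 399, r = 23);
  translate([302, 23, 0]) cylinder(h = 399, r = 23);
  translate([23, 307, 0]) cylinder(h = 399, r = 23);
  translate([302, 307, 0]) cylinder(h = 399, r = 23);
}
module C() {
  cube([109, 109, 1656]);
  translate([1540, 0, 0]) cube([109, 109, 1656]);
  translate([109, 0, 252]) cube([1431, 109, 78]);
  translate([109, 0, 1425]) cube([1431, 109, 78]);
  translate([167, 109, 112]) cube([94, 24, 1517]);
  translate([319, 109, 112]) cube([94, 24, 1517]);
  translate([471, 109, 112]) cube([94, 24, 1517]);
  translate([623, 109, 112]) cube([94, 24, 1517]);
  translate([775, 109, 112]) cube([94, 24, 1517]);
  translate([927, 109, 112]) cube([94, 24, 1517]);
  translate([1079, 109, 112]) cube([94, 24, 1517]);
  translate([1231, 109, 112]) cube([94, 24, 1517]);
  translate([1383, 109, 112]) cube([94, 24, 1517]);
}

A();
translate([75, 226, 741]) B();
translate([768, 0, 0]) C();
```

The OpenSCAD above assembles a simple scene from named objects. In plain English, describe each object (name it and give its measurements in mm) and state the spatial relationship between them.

A is a table: top 768 mm (x) × 655 mm (y), 33 mm thick, upper face at z = 741 mm, on four 66×66 mm square legs, each inset 12 mm from the nearest pair of top edges, running from z = 0 to the bottom of the top.

B is a four-legged stool. The seat is 325×330 mm, 28 mm thick, top at z = 427 mm. It stands on four round legs, each 46 mm in diameter, from z = 0 to the seat underside, each leg's axis is inset half a diameter from the nearest pair of seat edges (so the leg's bounding box is flush with the corner).

C is a fence section. Two 109×109 mm posts, 1656 mm tall, stand on the floor with a clear span of 1431 mm between their inner faces. Two horizontal rails of 109×78 mm section span the gap between the posts with their undersides at z = 252 mm and z = 1425 mm, flush with the posts' −y face. 9 pickets, each 94 mm wide, 24 mm thick and 1517 mm tall, are fixed to the +y face of the rails with their bottoms at z = 112 mm, evenly spaced across the span with equal gaps (rounded down to the nearest mm) at the −x end and between each pair — any rounding remainder accumulates at the +x end.

The stool is on top of the table. The fence section is against the table's +x side, with their −y faces flush.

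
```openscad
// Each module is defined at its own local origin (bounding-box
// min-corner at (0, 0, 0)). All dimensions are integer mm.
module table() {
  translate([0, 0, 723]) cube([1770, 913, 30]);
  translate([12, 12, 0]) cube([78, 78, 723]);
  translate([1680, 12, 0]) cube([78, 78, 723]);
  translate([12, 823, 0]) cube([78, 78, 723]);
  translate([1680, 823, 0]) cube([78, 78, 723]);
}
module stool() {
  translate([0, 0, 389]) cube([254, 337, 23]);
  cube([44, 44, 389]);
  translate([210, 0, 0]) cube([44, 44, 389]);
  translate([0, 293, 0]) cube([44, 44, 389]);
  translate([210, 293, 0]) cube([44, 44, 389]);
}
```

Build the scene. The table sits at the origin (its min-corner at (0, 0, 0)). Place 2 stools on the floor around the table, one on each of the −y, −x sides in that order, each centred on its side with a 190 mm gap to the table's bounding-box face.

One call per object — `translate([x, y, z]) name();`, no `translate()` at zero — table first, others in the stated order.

table();
translate([758, -527, 0]) stool();
translate([-444, 288, 0]) stool();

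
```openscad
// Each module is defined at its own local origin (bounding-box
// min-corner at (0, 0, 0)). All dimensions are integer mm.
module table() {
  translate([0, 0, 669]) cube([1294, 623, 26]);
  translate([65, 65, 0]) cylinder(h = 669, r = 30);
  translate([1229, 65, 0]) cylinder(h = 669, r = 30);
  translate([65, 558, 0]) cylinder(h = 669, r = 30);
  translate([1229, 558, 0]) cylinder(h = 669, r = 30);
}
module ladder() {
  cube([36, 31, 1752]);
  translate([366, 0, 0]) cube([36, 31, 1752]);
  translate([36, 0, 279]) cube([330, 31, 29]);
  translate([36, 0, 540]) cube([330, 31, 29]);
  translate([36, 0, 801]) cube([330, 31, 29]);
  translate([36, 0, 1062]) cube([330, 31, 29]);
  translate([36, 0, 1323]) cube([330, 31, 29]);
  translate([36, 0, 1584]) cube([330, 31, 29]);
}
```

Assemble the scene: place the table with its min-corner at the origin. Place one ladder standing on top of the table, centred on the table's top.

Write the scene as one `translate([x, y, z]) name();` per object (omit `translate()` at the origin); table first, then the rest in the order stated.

table();
translate([446, 296, 695]) ladder();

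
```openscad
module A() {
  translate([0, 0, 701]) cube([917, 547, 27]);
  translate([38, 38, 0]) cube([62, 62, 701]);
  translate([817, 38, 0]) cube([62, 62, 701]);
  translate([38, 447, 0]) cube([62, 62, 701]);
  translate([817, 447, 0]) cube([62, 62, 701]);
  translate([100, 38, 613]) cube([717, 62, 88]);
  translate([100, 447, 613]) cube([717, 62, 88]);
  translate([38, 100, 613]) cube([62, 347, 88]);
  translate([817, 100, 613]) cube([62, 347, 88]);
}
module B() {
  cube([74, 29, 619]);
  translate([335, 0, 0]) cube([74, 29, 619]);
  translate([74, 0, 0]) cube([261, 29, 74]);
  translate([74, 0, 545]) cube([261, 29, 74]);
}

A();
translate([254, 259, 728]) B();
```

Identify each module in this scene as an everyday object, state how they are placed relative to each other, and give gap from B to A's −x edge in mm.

A is a table. B is a picture frame. The picture frame is on top of the table, centred. The gap from the picture frame to the table's −x edge is 254 mm.

The picture frame's min-x is at 254; the table's min-x is 0; gap = 254 mm.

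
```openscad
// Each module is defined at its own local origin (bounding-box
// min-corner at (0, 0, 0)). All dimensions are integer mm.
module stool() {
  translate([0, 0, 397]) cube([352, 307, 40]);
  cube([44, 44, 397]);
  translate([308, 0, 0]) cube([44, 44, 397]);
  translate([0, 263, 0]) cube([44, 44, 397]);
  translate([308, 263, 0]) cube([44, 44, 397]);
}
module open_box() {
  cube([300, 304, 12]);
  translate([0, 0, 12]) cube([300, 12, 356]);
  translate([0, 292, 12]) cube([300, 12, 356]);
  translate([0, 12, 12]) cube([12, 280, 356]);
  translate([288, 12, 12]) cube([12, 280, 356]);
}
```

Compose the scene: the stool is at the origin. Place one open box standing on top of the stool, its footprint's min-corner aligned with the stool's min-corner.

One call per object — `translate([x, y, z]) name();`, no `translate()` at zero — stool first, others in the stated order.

stool();
translate([0, 0, 437]) open_box();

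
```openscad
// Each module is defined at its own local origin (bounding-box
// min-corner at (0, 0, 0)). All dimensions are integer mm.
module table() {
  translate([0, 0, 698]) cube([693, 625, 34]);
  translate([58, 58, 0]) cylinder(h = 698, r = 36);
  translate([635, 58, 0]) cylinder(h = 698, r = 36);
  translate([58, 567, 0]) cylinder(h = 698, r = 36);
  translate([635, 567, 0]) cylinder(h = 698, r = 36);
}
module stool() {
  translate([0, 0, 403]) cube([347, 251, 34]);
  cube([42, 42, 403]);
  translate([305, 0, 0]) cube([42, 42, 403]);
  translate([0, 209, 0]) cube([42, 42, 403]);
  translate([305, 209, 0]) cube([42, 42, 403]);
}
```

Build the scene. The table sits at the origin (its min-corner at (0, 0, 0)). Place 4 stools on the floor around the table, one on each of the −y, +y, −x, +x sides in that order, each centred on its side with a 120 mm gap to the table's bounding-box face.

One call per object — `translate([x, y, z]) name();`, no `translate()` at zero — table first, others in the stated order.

table();
translate([173, -371, 0]) stool();
translate([173, 745, 0]) stool();
translate([-467, 187, 0]) stool();
translate([813, 187, 0]) stool();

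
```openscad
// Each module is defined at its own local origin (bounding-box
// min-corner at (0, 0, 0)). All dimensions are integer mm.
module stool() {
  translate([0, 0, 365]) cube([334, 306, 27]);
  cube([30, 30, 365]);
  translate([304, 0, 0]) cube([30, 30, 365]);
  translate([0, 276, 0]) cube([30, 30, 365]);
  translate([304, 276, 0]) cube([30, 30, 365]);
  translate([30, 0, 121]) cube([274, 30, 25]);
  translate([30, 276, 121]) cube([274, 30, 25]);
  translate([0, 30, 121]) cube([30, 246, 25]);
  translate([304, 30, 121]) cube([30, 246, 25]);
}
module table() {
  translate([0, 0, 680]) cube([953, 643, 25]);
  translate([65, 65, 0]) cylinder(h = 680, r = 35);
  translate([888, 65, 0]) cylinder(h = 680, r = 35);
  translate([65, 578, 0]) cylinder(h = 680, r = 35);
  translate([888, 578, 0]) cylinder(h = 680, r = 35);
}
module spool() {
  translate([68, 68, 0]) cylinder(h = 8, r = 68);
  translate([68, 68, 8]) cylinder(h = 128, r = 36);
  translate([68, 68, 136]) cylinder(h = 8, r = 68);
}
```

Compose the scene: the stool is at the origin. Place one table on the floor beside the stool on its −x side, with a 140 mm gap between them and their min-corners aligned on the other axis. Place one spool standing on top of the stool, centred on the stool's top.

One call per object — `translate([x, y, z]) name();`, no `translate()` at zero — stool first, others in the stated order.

stool();
translate([-1093, 0, 0]) table();
translate([99, 85, 392]) spool();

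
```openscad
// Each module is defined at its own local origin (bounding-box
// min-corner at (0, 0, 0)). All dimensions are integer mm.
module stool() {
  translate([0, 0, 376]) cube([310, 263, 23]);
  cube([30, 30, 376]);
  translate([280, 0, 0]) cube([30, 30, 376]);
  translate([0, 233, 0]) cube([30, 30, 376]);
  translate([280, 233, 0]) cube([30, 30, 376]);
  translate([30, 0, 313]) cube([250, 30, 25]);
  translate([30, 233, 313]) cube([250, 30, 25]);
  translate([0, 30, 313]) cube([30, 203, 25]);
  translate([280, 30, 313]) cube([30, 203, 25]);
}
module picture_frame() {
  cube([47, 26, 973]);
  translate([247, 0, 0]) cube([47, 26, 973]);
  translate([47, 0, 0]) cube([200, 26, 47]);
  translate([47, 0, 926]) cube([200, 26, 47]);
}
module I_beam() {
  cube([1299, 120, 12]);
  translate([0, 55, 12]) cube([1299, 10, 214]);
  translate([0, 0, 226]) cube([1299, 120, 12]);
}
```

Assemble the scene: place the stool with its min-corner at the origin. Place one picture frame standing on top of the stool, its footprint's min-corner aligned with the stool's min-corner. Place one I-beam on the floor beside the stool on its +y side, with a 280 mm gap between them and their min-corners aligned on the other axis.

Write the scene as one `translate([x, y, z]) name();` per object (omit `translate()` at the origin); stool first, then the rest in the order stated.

stool();
translate([0, 0, 399]) picture_frame();
translate([0, 543, 0]) I_beam();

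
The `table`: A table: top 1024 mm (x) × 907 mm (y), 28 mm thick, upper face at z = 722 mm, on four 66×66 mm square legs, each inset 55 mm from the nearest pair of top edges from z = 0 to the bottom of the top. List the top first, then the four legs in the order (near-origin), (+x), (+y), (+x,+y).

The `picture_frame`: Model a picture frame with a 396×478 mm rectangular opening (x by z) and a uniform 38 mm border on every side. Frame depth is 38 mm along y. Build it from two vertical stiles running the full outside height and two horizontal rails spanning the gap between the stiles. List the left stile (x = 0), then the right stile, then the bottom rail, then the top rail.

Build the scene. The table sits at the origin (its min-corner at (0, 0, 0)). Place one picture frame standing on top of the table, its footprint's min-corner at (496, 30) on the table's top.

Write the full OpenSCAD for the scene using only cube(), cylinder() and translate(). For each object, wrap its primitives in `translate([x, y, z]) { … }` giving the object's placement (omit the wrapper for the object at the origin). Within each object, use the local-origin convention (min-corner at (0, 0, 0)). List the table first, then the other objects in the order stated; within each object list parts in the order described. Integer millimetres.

translate([0, 0, 694]) cube([1024, 907, 28]);
translate([55, 55, 0]) cube([66, 66, 694]);
translate([903, 55, 0]) cube([66, 66, 694]);
translate([55, 786, 0]) cube([66, 66, 694]);
translate([903, 786, 0]) cube([66, 66, 694]);
translate([496, 30, 722]) {
  cube([38, 38, 554]);
  translate([434, 0, 0]) cube([38, 38, 554]);
  translate([38, 0, 0]) cube([396, 38, 38]);
  translate([38, 0, 516]) cube([396, 38, 38]);
}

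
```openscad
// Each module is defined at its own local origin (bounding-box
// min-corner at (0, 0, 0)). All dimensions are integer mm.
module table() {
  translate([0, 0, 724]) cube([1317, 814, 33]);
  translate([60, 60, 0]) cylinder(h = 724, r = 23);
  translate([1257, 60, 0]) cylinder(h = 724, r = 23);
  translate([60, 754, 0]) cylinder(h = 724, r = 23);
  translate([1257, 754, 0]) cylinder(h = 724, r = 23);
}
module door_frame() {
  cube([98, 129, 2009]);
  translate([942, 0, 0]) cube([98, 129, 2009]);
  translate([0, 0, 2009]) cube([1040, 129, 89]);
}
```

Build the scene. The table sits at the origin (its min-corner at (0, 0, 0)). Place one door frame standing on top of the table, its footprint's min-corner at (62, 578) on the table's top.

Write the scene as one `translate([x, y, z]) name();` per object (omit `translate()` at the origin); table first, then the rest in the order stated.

table();
translate([62, 578, 757]) door_frame();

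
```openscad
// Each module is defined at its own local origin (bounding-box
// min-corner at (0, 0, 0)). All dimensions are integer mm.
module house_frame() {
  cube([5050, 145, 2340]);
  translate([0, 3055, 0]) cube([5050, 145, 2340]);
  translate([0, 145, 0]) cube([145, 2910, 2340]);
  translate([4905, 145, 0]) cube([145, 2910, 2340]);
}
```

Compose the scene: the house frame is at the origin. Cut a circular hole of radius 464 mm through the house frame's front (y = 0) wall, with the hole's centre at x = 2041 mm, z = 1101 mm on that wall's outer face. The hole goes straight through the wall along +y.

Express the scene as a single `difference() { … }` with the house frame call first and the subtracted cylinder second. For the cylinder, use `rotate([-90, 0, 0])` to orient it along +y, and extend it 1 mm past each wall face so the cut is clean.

difference() {
  house_frame();
  translate([2041, -1, 1101]) rotate([-90, 0, 0]) cylinder(h = 147, r = 464);
}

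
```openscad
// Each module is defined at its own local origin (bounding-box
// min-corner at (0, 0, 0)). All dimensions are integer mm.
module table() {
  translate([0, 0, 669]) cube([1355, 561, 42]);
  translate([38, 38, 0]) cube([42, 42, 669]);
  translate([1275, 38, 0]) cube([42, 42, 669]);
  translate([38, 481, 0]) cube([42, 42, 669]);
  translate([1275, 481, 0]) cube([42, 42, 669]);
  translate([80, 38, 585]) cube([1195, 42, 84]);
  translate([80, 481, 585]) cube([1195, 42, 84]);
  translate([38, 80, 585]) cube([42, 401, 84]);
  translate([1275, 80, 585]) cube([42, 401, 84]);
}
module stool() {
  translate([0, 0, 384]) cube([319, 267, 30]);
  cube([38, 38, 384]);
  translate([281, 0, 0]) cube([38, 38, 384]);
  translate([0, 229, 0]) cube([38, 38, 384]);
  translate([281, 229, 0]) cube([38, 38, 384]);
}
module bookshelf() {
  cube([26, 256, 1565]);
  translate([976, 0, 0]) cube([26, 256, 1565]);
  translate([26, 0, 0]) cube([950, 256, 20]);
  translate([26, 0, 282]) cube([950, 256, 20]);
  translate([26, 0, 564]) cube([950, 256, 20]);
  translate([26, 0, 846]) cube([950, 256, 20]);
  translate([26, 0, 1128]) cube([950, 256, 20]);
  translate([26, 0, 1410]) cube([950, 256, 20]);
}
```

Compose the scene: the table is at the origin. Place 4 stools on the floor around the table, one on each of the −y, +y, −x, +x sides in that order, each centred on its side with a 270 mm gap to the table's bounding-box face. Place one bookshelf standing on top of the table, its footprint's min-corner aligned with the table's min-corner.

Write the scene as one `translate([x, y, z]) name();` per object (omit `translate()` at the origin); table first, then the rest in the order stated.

table();
translate([518, -537, 0]) stool();
translate([518, 831, 0]) stool();
translate([-589, 147, 0]) stool();
translate([1625, 147, 0]) stool();
translate([0, 0, 711]) bookshelf();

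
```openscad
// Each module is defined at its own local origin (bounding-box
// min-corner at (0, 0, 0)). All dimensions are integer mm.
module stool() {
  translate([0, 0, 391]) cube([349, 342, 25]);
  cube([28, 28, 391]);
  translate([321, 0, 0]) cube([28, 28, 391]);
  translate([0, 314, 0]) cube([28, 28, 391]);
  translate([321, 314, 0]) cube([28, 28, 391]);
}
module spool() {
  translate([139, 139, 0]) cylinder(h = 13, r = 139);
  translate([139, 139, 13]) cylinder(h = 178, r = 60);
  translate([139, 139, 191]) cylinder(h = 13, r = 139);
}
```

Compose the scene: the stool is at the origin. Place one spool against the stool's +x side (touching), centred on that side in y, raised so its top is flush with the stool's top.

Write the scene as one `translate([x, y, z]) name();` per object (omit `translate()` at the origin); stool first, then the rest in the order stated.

stool();
translate([349, 32, 212]) spool();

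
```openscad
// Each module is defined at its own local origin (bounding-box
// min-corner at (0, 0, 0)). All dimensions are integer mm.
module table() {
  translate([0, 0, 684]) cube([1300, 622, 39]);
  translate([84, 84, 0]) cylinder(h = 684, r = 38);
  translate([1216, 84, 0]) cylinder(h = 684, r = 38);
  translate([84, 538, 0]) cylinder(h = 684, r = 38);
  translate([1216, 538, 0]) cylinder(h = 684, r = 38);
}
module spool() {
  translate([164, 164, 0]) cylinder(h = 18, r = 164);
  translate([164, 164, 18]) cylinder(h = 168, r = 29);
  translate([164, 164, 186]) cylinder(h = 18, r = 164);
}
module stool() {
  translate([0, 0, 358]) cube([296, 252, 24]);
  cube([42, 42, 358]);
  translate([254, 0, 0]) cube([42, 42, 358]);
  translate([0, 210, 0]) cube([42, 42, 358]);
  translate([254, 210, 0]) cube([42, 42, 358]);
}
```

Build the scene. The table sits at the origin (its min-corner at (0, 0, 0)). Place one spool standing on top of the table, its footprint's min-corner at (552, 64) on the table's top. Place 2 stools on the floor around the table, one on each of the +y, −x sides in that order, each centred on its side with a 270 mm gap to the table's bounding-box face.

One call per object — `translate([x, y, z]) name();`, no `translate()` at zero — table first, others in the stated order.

table();
translate([552, 64, 723]) spool();
translate([502, 892, 0]) stool();
translate([-566, 185, 0]) stool();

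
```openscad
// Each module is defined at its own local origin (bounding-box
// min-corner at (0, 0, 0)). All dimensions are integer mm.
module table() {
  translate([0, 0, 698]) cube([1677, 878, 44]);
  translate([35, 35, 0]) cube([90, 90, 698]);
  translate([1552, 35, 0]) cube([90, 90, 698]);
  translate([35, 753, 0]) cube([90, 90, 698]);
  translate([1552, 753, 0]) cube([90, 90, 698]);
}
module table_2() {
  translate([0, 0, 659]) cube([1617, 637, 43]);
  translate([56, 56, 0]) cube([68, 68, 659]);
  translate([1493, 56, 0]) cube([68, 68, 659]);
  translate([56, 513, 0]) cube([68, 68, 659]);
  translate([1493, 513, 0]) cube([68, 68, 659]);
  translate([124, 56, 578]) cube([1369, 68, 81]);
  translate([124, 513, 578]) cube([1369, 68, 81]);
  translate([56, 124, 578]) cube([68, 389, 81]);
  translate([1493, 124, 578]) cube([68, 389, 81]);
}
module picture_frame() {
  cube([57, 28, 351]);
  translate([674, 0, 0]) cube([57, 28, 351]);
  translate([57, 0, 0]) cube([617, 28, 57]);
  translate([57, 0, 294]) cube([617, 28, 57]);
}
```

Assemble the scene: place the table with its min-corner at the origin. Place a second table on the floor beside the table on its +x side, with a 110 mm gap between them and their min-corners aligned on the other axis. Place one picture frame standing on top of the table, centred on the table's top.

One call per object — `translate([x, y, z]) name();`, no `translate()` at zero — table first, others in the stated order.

table();
translate([1787, 0, 0]) table_2();
translate([473, 425, 742]) picture_frame();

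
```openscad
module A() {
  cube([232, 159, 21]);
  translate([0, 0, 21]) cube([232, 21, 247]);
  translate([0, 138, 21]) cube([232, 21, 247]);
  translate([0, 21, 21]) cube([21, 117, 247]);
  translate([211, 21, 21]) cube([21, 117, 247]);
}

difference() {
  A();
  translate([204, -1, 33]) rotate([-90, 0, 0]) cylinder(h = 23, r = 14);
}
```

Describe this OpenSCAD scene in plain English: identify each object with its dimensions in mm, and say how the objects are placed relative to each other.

A is an open-topped rectangular box: outside dimensions 232×159×268 mm, with a uniform wall and base thickness of 21 mm. The base is a full 232×159 slab on the floor; four walls sit on top of the base. The front and back walls (the −y and +y sides) span the full width; the two side walls fit between them.

The open box has a circular hole of radius 14 mm through its front wall, centred at (x = 204, z = 33).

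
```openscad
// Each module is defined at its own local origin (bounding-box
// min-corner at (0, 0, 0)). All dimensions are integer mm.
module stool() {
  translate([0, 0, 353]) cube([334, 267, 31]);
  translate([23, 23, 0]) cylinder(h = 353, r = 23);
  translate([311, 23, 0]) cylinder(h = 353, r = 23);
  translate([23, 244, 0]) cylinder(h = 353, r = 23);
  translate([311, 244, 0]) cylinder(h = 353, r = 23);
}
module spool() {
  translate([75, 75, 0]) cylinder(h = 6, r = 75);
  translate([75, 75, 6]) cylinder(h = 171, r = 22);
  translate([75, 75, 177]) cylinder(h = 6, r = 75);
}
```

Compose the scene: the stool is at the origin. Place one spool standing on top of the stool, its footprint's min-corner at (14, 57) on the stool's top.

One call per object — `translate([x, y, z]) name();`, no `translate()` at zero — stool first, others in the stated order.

stool();
translate([14, 57, 384]) spool();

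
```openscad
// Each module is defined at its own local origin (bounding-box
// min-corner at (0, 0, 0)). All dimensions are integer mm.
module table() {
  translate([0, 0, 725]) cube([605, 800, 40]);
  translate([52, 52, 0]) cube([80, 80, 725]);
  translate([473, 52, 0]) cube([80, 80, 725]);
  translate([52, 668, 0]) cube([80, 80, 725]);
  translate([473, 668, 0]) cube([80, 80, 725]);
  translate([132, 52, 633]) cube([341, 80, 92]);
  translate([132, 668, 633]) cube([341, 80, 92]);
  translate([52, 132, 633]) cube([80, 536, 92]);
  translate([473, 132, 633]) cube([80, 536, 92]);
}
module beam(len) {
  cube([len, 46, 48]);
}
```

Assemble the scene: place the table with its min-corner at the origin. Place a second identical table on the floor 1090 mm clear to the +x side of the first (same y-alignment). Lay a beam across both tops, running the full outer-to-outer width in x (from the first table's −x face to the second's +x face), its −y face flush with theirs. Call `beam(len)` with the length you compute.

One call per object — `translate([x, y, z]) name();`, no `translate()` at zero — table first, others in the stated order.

table();
translate([1695, 0, 0]) table();
translate([0, 0, 765]) beam(2300);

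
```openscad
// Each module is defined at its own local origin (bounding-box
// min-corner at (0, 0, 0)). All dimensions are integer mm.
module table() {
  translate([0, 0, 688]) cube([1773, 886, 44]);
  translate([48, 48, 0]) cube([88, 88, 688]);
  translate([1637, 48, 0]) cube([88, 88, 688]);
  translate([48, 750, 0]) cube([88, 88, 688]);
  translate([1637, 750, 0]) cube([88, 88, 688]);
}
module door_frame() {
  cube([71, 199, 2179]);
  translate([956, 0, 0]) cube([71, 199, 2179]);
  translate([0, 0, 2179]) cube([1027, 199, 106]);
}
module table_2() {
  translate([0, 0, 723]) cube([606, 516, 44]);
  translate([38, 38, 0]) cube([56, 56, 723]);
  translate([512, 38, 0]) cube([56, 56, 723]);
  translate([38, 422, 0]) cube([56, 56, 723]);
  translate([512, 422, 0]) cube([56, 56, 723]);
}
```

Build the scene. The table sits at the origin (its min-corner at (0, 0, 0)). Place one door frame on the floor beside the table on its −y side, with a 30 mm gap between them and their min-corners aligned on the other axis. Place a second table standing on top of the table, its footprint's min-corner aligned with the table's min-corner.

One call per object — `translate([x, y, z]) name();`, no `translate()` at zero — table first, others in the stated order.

table();
translate([0, -229, 0]) door_frame();
translate([0, 0, 732]) table_2();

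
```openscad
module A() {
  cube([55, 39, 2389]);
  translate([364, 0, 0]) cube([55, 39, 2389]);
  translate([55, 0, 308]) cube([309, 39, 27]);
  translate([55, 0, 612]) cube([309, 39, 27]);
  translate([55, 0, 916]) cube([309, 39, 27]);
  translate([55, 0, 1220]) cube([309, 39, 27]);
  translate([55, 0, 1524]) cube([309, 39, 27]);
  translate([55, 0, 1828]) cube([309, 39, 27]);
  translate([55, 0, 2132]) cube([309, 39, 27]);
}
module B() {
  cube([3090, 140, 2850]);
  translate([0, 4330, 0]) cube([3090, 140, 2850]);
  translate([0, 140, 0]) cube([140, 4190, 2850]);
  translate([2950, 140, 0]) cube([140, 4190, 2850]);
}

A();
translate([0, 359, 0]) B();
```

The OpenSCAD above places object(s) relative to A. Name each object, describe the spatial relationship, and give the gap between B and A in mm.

A is a ladder. B is a house frame. The house frame is on the floor beside the ladder on its +y side. The gap between the house frame and the ladder is 320 mm.

The house frame's nearest face is 320 mm from the ladder's +y face.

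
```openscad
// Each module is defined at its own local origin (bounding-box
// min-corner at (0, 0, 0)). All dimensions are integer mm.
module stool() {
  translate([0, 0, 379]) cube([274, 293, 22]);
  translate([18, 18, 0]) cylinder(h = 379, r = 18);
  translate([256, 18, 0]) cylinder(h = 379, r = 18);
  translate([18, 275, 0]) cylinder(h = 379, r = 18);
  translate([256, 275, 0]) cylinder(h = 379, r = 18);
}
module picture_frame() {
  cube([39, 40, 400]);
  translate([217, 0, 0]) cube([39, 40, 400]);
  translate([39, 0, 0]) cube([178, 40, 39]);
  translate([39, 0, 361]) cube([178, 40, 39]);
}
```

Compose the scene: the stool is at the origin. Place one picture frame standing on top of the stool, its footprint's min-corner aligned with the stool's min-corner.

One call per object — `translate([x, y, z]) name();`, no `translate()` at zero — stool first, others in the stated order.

stool();
translate([0, 0, 401]) picture_frame();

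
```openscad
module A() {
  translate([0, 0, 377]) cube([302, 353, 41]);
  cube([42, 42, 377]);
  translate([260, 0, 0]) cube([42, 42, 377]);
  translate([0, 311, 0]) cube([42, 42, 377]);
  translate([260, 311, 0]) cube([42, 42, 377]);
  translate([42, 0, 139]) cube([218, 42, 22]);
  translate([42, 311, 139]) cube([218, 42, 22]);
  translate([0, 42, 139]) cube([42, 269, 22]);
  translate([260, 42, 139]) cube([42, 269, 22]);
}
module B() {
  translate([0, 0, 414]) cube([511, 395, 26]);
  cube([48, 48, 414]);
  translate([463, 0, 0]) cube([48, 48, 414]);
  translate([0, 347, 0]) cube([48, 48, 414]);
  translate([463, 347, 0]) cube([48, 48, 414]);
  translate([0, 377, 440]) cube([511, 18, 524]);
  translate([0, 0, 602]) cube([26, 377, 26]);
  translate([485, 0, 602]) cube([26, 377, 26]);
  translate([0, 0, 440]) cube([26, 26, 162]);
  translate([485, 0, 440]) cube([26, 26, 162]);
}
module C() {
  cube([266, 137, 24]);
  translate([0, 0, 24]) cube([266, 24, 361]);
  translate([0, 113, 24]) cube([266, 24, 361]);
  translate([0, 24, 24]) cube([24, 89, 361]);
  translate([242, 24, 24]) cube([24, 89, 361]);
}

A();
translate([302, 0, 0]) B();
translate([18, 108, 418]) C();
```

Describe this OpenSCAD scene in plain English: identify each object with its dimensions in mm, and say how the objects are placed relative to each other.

A is a four-legged stool. The seat is a 302×353×41 mm slab whose top surface is at z = 418 mm; four square legs, each 42×42 mm in cross-section, run from the floor (z = 0) to the underside of the seat, each flush with a corner of the seat. Four stretchers, 42 mm wide and 22 mm tall, connect adjacent legs with their undersides at z = 139 mm, each running between the inner faces of the legs it joins and aligned with the legs' outer faces on the other axis.

B is a chair. The seat is a 511×395×26 mm slab with its top at z = 440 mm, on four 48×48 mm corner legs (flush with the seat edges, standing on z = 0). A flat backrest 18 mm thick, 524 mm tall, spans the full seat width and rises from the seat top along its +y edge, rear face flush with the rear of the seat. Two armrests of 26×26 mm section run along each side from the seat's front edge to the front of the backrest, top faces 188 mm above the seat top and outer faces flush with the seat's x-edges; a 26×26 mm post under the front of each armrest stands on the seat at the front corner.

C is an open-topped rectangular box: outside dimensions 266×137×385 mm, with a uniform wall and base thickness of 24 mm. The base is a full 266×137 slab on the floor; four walls sit on top of the base. The front and back walls (the −y and +y sides) span the full width; the two side walls fit between them.

The chair is against the stool's +x side, with their −y faces flush. The open box is on top of the stool, centred.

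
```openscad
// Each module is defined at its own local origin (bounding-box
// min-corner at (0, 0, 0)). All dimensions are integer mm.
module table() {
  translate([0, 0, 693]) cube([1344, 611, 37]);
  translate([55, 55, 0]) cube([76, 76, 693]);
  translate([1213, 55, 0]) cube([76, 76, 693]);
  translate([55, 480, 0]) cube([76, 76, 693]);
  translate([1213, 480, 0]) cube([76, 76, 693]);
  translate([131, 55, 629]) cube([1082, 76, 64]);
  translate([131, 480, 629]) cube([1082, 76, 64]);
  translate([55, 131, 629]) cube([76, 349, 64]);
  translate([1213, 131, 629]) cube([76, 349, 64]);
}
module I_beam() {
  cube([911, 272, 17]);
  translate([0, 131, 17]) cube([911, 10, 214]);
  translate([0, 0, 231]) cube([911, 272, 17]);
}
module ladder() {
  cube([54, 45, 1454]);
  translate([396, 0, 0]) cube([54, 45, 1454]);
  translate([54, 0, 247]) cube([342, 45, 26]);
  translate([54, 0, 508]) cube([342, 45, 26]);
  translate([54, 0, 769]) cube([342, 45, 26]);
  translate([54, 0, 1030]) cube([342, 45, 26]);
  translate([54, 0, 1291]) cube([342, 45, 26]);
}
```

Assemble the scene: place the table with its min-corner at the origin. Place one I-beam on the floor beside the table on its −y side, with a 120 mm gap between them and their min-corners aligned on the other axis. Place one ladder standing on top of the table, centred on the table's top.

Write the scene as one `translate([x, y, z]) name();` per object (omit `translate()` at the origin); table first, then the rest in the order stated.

table();
translate([0, -392, 0]) I_beam();
translate([447, 283, 730]) ladder();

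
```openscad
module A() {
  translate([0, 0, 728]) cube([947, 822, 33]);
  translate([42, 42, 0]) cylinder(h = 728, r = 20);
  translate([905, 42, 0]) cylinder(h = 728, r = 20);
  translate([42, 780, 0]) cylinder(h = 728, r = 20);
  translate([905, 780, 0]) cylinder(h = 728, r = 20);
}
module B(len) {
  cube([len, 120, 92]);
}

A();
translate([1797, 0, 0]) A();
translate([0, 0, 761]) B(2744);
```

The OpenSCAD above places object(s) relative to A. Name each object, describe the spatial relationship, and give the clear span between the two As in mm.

Second table starts at x = 1797; first ends at x = 947; clear span = 1797 − 947 = 850 mm.

A is a table. B is a beam. A beam spans the tops of two tables. The clear span between the two tables is 850 mm.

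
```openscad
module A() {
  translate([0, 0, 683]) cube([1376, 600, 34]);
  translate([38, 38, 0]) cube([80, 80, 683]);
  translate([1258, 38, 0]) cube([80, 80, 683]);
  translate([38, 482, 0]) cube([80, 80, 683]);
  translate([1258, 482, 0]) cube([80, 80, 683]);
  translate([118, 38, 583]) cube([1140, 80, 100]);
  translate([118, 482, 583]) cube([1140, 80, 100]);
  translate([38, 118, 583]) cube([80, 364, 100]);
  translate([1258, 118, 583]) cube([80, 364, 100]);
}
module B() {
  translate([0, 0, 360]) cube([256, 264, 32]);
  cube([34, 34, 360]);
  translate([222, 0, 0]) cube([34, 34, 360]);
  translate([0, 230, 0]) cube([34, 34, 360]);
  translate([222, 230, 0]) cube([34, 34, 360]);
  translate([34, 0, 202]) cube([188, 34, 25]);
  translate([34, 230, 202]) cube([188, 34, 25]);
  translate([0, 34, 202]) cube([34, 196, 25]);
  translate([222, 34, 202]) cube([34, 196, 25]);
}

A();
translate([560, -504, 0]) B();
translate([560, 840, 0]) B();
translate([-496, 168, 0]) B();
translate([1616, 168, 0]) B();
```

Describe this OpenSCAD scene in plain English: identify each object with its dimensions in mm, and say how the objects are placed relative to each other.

A is a rectangular dining table. The top is 1376×600×34 mm with its upper surface at z = 717 mm. It stands on four 80×80 mm square legs, each inset 38 mm from the nearest pair of top edges, running from the floor to the underside of the top. Four apron rails, 80 mm thick and 100 mm tall, run between adjacent legs with their top edges flush with the underside of the top and their outer faces flush with the legs' outer faces.

B is a simple wooden stool: a rectangular seat 256 mm (x) by 264 mm (y), 32 mm thick, top face at z = 392 mm, on four square legs, each 34×34 mm in cross-section. The legs rest on z = 0, each flush with a corner of the seat. Four stretchers, 34 mm wide and 25 mm tall, connect adjacent legs with their undersides at z = 202 mm, each running between the inner faces of the legs it joins and aligned with the legs' outer faces on the other axis.

Four stools sit around the table at the −y, +y, −x, +x sides.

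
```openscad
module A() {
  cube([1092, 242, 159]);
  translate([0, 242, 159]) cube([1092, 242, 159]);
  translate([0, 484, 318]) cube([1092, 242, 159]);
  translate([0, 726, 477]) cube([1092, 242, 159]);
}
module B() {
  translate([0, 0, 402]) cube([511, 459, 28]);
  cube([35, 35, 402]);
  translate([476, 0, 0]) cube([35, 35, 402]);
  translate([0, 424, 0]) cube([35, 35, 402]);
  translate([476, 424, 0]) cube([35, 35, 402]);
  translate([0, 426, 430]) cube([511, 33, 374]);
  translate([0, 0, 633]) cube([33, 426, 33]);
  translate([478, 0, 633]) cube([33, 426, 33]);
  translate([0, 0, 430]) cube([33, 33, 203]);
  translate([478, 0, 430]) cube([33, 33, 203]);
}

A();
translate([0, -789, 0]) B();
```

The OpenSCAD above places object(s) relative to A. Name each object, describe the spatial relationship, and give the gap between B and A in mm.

A is a staircase. B is a chair. The chair is on the floor beside the staircase on its −y side. The gap between the chair and the staircase is 330 mm.

The chair's nearest face is 330 mm from the staircase's −y face.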